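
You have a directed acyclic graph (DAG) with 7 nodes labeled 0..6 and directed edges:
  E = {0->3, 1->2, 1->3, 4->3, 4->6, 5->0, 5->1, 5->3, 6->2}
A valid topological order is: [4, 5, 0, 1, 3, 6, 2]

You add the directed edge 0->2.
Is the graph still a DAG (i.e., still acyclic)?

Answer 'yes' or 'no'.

Answer: yes

Derivation:
Given toposort: [4, 5, 0, 1, 3, 6, 2]
Position of 0: index 2; position of 2: index 6
New edge 0->2: forward
Forward edge: respects the existing order. Still a DAG, same toposort still valid.
Still a DAG? yes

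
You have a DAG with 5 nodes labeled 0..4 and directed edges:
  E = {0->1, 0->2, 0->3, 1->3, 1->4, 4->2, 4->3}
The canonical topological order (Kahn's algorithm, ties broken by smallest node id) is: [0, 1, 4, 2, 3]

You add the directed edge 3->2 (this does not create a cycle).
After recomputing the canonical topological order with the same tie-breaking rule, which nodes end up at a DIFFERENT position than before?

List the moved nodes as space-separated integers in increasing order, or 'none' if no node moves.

Old toposort: [0, 1, 4, 2, 3]
Added edge 3->2
Recompute Kahn (smallest-id tiebreak):
  initial in-degrees: [0, 1, 3, 3, 1]
  ready (indeg=0): [0]
  pop 0: indeg[1]->0; indeg[2]->2; indeg[3]->2 | ready=[1] | order so far=[0]
  pop 1: indeg[3]->1; indeg[4]->0 | ready=[4] | order so far=[0, 1]
  pop 4: indeg[2]->1; indeg[3]->0 | ready=[3] | order so far=[0, 1, 4]
  pop 3: indeg[2]->0 | ready=[2] | order so far=[0, 1, 4, 3]
  pop 2: no out-edges | ready=[] | order so far=[0, 1, 4, 3, 2]
New canonical toposort: [0, 1, 4, 3, 2]
Compare positions:
  Node 0: index 0 -> 0 (same)
  Node 1: index 1 -> 1 (same)
  Node 2: index 3 -> 4 (moved)
  Node 3: index 4 -> 3 (moved)
  Node 4: index 2 -> 2 (same)
Nodes that changed position: 2 3

Answer: 2 3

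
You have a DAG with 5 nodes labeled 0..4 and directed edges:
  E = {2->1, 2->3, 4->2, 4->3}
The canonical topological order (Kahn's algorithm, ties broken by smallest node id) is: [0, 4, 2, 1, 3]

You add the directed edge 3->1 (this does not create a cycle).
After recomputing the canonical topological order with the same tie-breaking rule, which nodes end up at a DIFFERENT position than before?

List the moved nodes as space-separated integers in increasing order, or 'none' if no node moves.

Answer: 1 3

Derivation:
Old toposort: [0, 4, 2, 1, 3]
Added edge 3->1
Recompute Kahn (smallest-id tiebreak):
  initial in-degrees: [0, 2, 1, 2, 0]
  ready (indeg=0): [0, 4]
  pop 0: no out-edges | ready=[4] | order so far=[0]
  pop 4: indeg[2]->0; indeg[3]->1 | ready=[2] | order so far=[0, 4]
  pop 2: indeg[1]->1; indeg[3]->0 | ready=[3] | order so far=[0, 4, 2]
  pop 3: indeg[1]->0 | ready=[1] | order so far=[0, 4, 2, 3]
  pop 1: no out-edges | ready=[] | order so far=[0, 4, 2, 3, 1]
New canonical toposort: [0, 4, 2, 3, 1]
Compare positions:
  Node 0: index 0 -> 0 (same)
  Node 1: index 3 -> 4 (moved)
  Node 2: index 2 -> 2 (same)
  Node 3: index 4 -> 3 (moved)
  Node 4: index 1 -> 1 (same)
Nodes that changed position: 1 3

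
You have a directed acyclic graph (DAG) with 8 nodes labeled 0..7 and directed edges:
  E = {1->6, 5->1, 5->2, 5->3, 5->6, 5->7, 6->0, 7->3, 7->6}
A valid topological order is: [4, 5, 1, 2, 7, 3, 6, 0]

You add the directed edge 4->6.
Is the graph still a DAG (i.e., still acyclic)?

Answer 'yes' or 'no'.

Answer: yes

Derivation:
Given toposort: [4, 5, 1, 2, 7, 3, 6, 0]
Position of 4: index 0; position of 6: index 6
New edge 4->6: forward
Forward edge: respects the existing order. Still a DAG, same toposort still valid.
Still a DAG? yes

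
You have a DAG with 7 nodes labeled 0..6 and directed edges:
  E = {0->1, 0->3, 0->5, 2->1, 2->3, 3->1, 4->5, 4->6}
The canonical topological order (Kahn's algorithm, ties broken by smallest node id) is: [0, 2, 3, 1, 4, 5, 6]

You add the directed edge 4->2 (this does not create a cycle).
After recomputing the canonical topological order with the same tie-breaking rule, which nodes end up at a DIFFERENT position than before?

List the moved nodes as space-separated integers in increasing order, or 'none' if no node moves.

Answer: 1 2 3 4

Derivation:
Old toposort: [0, 2, 3, 1, 4, 5, 6]
Added edge 4->2
Recompute Kahn (smallest-id tiebreak):
  initial in-degrees: [0, 3, 1, 2, 0, 2, 1]
  ready (indeg=0): [0, 4]
  pop 0: indeg[1]->2; indeg[3]->1; indeg[5]->1 | ready=[4] | order so far=[0]
  pop 4: indeg[2]->0; indeg[5]->0; indeg[6]->0 | ready=[2, 5, 6] | order so far=[0, 4]
  pop 2: indeg[1]->1; indeg[3]->0 | ready=[3, 5, 6] | order so far=[0, 4, 2]
  pop 3: indeg[1]->0 | ready=[1, 5, 6] | order so far=[0, 4, 2, 3]
  pop 1: no out-edges | ready=[5, 6] | order so far=[0, 4, 2, 3, 1]
  pop 5: no out-edges | ready=[6] | order so far=[0, 4, 2, 3, 1, 5]
  pop 6: no out-edges | ready=[] | order so far=[0, 4, 2, 3, 1, 5, 6]
New canonical toposort: [0, 4, 2, 3, 1, 5, 6]
Compare positions:
  Node 0: index 0 -> 0 (same)
  Node 1: index 3 -> 4 (moved)
  Node 2: index 1 -> 2 (moved)
  Node 3: index 2 -> 3 (moved)
  Node 4: index 4 -> 1 (moved)
  Node 5: index 5 -> 5 (same)
  Node 6: index 6 -> 6 (same)
Nodes that changed position: 1 2 3 4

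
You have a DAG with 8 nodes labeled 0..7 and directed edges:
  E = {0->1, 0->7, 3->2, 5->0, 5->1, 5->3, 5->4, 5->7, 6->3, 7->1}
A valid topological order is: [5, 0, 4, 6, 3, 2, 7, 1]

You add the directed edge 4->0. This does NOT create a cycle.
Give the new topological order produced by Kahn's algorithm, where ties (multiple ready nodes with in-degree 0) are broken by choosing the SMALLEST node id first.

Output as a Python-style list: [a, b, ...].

Old toposort: [5, 0, 4, 6, 3, 2, 7, 1]
Added edge: 4->0
Position of 4 (2) > position of 0 (1). Must reorder: 4 must now come before 0.
Run Kahn's algorithm (break ties by smallest node id):
  initial in-degrees: [2, 3, 1, 2, 1, 0, 0, 2]
  ready (indeg=0): [5, 6]
  pop 5: indeg[0]->1; indeg[1]->2; indeg[3]->1; indeg[4]->0; indeg[7]->1 | ready=[4, 6] | order so far=[5]
  pop 4: indeg[0]->0 | ready=[0, 6] | order so far=[5, 4]
  pop 0: indeg[1]->1; indeg[7]->0 | ready=[6, 7] | order so far=[5, 4, 0]
  pop 6: indeg[3]->0 | ready=[3, 7] | order so far=[5, 4, 0, 6]
  pop 3: indeg[2]->0 | ready=[2, 7] | order so far=[5, 4, 0, 6, 3]
  pop 2: no out-edges | ready=[7] | order so far=[5, 4, 0, 6, 3, 2]
  pop 7: indeg[1]->0 | ready=[1] | order so far=[5, 4, 0, 6, 3, 2, 7]
  pop 1: no out-edges | ready=[] | order so far=[5, 4, 0, 6, 3, 2, 7, 1]
  Result: [5, 4, 0, 6, 3, 2, 7, 1]

Answer: [5, 4, 0, 6, 3, 2, 7, 1]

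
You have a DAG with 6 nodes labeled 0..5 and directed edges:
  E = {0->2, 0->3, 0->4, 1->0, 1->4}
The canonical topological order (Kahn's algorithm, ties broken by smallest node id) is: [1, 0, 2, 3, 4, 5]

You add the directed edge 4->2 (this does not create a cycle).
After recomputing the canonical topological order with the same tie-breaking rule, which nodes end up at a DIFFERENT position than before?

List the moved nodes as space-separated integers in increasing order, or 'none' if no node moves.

Answer: 2 3 4

Derivation:
Old toposort: [1, 0, 2, 3, 4, 5]
Added edge 4->2
Recompute Kahn (smallest-id tiebreak):
  initial in-degrees: [1, 0, 2, 1, 2, 0]
  ready (indeg=0): [1, 5]
  pop 1: indeg[0]->0; indeg[4]->1 | ready=[0, 5] | order so far=[1]
  pop 0: indeg[2]->1; indeg[3]->0; indeg[4]->0 | ready=[3, 4, 5] | order so far=[1, 0]
  pop 3: no out-edges | ready=[4, 5] | order so far=[1, 0, 3]
  pop 4: indeg[2]->0 | ready=[2, 5] | order so far=[1, 0, 3, 4]
  pop 2: no out-edges | ready=[5] | order so far=[1, 0, 3, 4, 2]
  pop 5: no out-edges | ready=[] | order so far=[1, 0, 3, 4, 2, 5]
New canonical toposort: [1, 0, 3, 4, 2, 5]
Compare positions:
  Node 0: index 1 -> 1 (same)
  Node 1: index 0 -> 0 (same)
  Node 2: index 2 -> 4 (moved)
  Node 3: index 3 -> 2 (moved)
  Node 4: index 4 -> 3 (moved)
  Node 5: index 5 -> 5 (same)
Nodes that changed position: 2 3 4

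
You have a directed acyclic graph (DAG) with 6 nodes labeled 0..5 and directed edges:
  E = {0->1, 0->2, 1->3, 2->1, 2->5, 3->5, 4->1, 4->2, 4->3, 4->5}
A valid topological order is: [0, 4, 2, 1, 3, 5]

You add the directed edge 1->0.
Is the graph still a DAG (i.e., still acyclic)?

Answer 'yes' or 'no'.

Given toposort: [0, 4, 2, 1, 3, 5]
Position of 1: index 3; position of 0: index 0
New edge 1->0: backward (u after v in old order)
Backward edge: old toposort is now invalid. Check if this creates a cycle.
Does 0 already reach 1? Reachable from 0: [0, 1, 2, 3, 5]. YES -> cycle!
Still a DAG? no

Answer: no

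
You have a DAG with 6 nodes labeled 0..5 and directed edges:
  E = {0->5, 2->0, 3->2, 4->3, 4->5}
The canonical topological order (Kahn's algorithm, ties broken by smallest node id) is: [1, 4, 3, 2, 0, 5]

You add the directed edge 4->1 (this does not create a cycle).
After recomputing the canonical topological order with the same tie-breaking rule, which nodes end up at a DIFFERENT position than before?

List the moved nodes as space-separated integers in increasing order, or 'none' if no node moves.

Old toposort: [1, 4, 3, 2, 0, 5]
Added edge 4->1
Recompute Kahn (smallest-id tiebreak):
  initial in-degrees: [1, 1, 1, 1, 0, 2]
  ready (indeg=0): [4]
  pop 4: indeg[1]->0; indeg[3]->0; indeg[5]->1 | ready=[1, 3] | order so far=[4]
  pop 1: no out-edges | ready=[3] | order so far=[4, 1]
  pop 3: indeg[2]->0 | ready=[2] | order so far=[4, 1, 3]
  pop 2: indeg[0]->0 | ready=[0] | order so far=[4, 1, 3, 2]
  pop 0: indeg[5]->0 | ready=[5] | order so far=[4, 1, 3, 2, 0]
  pop 5: no out-edges | ready=[] | order so far=[4, 1, 3, 2, 0, 5]
New canonical toposort: [4, 1, 3, 2, 0, 5]
Compare positions:
  Node 0: index 4 -> 4 (same)
  Node 1: index 0 -> 1 (moved)
  Node 2: index 3 -> 3 (same)
  Node 3: index 2 -> 2 (same)
  Node 4: index 1 -> 0 (moved)
  Node 5: index 5 -> 5 (same)
Nodes that changed position: 1 4

Answer: 1 4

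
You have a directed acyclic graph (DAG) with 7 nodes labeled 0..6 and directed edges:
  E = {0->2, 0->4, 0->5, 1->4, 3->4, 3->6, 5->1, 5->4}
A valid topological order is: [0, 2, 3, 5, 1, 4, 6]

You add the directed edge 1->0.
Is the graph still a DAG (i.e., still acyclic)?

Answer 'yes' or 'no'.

Given toposort: [0, 2, 3, 5, 1, 4, 6]
Position of 1: index 4; position of 0: index 0
New edge 1->0: backward (u after v in old order)
Backward edge: old toposort is now invalid. Check if this creates a cycle.
Does 0 already reach 1? Reachable from 0: [0, 1, 2, 4, 5]. YES -> cycle!
Still a DAG? no

Answer: no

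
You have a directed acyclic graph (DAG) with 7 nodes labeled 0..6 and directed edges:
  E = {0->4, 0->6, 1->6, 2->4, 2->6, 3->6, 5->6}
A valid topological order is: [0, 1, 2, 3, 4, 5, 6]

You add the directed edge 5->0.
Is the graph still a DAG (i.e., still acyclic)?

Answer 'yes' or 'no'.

Answer: yes

Derivation:
Given toposort: [0, 1, 2, 3, 4, 5, 6]
Position of 5: index 5; position of 0: index 0
New edge 5->0: backward (u after v in old order)
Backward edge: old toposort is now invalid. Check if this creates a cycle.
Does 0 already reach 5? Reachable from 0: [0, 4, 6]. NO -> still a DAG (reorder needed).
Still a DAG? yes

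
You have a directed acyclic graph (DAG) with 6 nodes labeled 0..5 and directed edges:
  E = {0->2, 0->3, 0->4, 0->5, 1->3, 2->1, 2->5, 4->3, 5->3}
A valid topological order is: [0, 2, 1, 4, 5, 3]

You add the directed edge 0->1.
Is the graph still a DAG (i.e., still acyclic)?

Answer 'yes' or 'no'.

Answer: yes

Derivation:
Given toposort: [0, 2, 1, 4, 5, 3]
Position of 0: index 0; position of 1: index 2
New edge 0->1: forward
Forward edge: respects the existing order. Still a DAG, same toposort still valid.
Still a DAG? yes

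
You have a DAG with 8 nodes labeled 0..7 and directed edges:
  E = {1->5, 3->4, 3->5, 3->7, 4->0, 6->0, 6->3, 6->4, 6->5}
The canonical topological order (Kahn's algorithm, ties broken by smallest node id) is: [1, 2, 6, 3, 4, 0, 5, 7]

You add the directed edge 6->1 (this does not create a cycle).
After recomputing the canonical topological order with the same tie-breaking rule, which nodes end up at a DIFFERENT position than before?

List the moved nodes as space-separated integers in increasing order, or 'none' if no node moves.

Answer: 1 2 6

Derivation:
Old toposort: [1, 2, 6, 3, 4, 0, 5, 7]
Added edge 6->1
Recompute Kahn (smallest-id tiebreak):
  initial in-degrees: [2, 1, 0, 1, 2, 3, 0, 1]
  ready (indeg=0): [2, 6]
  pop 2: no out-edges | ready=[6] | order so far=[2]
  pop 6: indeg[0]->1; indeg[1]->0; indeg[3]->0; indeg[4]->1; indeg[5]->2 | ready=[1, 3] | order so far=[2, 6]
  pop 1: indeg[5]->1 | ready=[3] | order so far=[2, 6, 1]
  pop 3: indeg[4]->0; indeg[5]->0; indeg[7]->0 | ready=[4, 5, 7] | order so far=[2, 6, 1, 3]
  pop 4: indeg[0]->0 | ready=[0, 5, 7] | order so far=[2, 6, 1, 3, 4]
  pop 0: no out-edges | ready=[5, 7] | order so far=[2, 6, 1, 3, 4, 0]
  pop 5: no out-edges | ready=[7] | order so far=[2, 6, 1, 3, 4, 0, 5]
  pop 7: no out-edges | ready=[] | order so far=[2, 6, 1, 3, 4, 0, 5, 7]
New canonical toposort: [2, 6, 1, 3, 4, 0, 5, 7]
Compare positions:
  Node 0: index 5 -> 5 (same)
  Node 1: index 0 -> 2 (moved)
  Node 2: index 1 -> 0 (moved)
  Node 3: index 3 -> 3 (same)
  Node 4: index 4 -> 4 (same)
  Node 5: index 6 -> 6 (same)
  Node 6: index 2 -> 1 (moved)
  Node 7: index 7 -> 7 (same)
Nodes that changed position: 1 2 6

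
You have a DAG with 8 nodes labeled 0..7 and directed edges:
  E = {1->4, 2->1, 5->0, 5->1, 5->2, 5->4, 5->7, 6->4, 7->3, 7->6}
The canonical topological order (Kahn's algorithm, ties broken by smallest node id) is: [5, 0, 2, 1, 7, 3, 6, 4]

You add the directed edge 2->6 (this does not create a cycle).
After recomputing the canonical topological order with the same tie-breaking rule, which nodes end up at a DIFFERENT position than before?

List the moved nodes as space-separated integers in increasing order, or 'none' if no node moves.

Old toposort: [5, 0, 2, 1, 7, 3, 6, 4]
Added edge 2->6
Recompute Kahn (smallest-id tiebreak):
  initial in-degrees: [1, 2, 1, 1, 3, 0, 2, 1]
  ready (indeg=0): [5]
  pop 5: indeg[0]->0; indeg[1]->1; indeg[2]->0; indeg[4]->2; indeg[7]->0 | ready=[0, 2, 7] | order so far=[5]
  pop 0: no out-edges | ready=[2, 7] | order so far=[5, 0]
  pop 2: indeg[1]->0; indeg[6]->1 | ready=[1, 7] | order so far=[5, 0, 2]
  pop 1: indeg[4]->1 | ready=[7] | order so far=[5, 0, 2, 1]
  pop 7: indeg[3]->0; indeg[6]->0 | ready=[3, 6] | order so far=[5, 0, 2, 1, 7]
  pop 3: no out-edges | ready=[6] | order so far=[5, 0, 2, 1, 7, 3]
  pop 6: indeg[4]->0 | ready=[4] | order so far=[5, 0, 2, 1, 7, 3, 6]
  pop 4: no out-edges | ready=[] | order so far=[5, 0, 2, 1, 7, 3, 6, 4]
New canonical toposort: [5, 0, 2, 1, 7, 3, 6, 4]
Compare positions:
  Node 0: index 1 -> 1 (same)
  Node 1: index 3 -> 3 (same)
  Node 2: index 2 -> 2 (same)
  Node 3: index 5 -> 5 (same)
  Node 4: index 7 -> 7 (same)
  Node 5: index 0 -> 0 (same)
  Node 6: index 6 -> 6 (same)
  Node 7: index 4 -> 4 (same)
Nodes that changed position: none

Answer: none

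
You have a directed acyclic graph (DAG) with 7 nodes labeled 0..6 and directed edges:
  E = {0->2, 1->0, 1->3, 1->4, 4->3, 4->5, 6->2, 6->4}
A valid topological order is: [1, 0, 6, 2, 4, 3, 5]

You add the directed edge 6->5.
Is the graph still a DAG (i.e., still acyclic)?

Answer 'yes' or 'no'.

Answer: yes

Derivation:
Given toposort: [1, 0, 6, 2, 4, 3, 5]
Position of 6: index 2; position of 5: index 6
New edge 6->5: forward
Forward edge: respects the existing order. Still a DAG, same toposort still valid.
Still a DAG? yes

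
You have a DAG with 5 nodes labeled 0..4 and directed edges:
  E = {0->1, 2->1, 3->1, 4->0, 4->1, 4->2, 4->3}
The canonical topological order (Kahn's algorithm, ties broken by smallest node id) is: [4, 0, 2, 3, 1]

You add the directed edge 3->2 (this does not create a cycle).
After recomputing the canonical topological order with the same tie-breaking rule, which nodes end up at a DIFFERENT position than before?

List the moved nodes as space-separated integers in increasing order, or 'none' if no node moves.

Old toposort: [4, 0, 2, 3, 1]
Added edge 3->2
Recompute Kahn (smallest-id tiebreak):
  initial in-degrees: [1, 4, 2, 1, 0]
  ready (indeg=0): [4]
  pop 4: indeg[0]->0; indeg[1]->3; indeg[2]->1; indeg[3]->0 | ready=[0, 3] | order so far=[4]
  pop 0: indeg[1]->2 | ready=[3] | order so far=[4, 0]
  pop 3: indeg[1]->1; indeg[2]->0 | ready=[2] | order so far=[4, 0, 3]
  pop 2: indeg[1]->0 | ready=[1] | order so far=[4, 0, 3, 2]
  pop 1: no out-edges | ready=[] | order so far=[4, 0, 3, 2, 1]
New canonical toposort: [4, 0, 3, 2, 1]
Compare positions:
  Node 0: index 1 -> 1 (same)
  Node 1: index 4 -> 4 (same)
  Node 2: index 2 -> 3 (moved)
  Node 3: index 3 -> 2 (moved)
  Node 4: index 0 -> 0 (same)
Nodes that changed position: 2 3

Answer: 2 3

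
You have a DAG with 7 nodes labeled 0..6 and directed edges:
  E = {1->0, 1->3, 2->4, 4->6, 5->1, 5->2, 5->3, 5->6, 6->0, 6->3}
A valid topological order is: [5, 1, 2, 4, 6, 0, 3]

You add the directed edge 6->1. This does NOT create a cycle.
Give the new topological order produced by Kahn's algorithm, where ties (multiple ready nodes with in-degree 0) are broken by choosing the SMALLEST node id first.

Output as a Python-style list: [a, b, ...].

Old toposort: [5, 1, 2, 4, 6, 0, 3]
Added edge: 6->1
Position of 6 (4) > position of 1 (1). Must reorder: 6 must now come before 1.
Run Kahn's algorithm (break ties by smallest node id):
  initial in-degrees: [2, 2, 1, 3, 1, 0, 2]
  ready (indeg=0): [5]
  pop 5: indeg[1]->1; indeg[2]->0; indeg[3]->2; indeg[6]->1 | ready=[2] | order so far=[5]
  pop 2: indeg[4]->0 | ready=[4] | order so far=[5, 2]
  pop 4: indeg[6]->0 | ready=[6] | order so far=[5, 2, 4]
  pop 6: indeg[0]->1; indeg[1]->0; indeg[3]->1 | ready=[1] | order so far=[5, 2, 4, 6]
  pop 1: indeg[0]->0; indeg[3]->0 | ready=[0, 3] | order so far=[5, 2, 4, 6, 1]
  pop 0: no out-edges | ready=[3] | order so far=[5, 2, 4, 6, 1, 0]
  pop 3: no out-edges | ready=[] | order so far=[5, 2, 4, 6, 1, 0, 3]
  Result: [5, 2, 4, 6, 1, 0, 3]

Answer: [5, 2, 4, 6, 1, 0, 3]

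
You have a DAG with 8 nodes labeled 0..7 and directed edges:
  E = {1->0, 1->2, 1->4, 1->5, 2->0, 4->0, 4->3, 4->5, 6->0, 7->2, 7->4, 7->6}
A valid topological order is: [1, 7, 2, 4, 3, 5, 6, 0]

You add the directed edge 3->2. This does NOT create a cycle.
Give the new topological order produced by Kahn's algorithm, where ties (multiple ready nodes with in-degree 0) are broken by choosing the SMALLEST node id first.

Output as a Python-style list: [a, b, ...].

Answer: [1, 7, 4, 3, 2, 5, 6, 0]

Derivation:
Old toposort: [1, 7, 2, 4, 3, 5, 6, 0]
Added edge: 3->2
Position of 3 (4) > position of 2 (2). Must reorder: 3 must now come before 2.
Run Kahn's algorithm (break ties by smallest node id):
  initial in-degrees: [4, 0, 3, 1, 2, 2, 1, 0]
  ready (indeg=0): [1, 7]
  pop 1: indeg[0]->3; indeg[2]->2; indeg[4]->1; indeg[5]->1 | ready=[7] | order so far=[1]
  pop 7: indeg[2]->1; indeg[4]->0; indeg[6]->0 | ready=[4, 6] | order so far=[1, 7]
  pop 4: indeg[0]->2; indeg[3]->0; indeg[5]->0 | ready=[3, 5, 6] | order so far=[1, 7, 4]
  pop 3: indeg[2]->0 | ready=[2, 5, 6] | order so far=[1, 7, 4, 3]
  pop 2: indeg[0]->1 | ready=[5, 6] | order so far=[1, 7, 4, 3, 2]
  pop 5: no out-edges | ready=[6] | order so far=[1, 7, 4, 3, 2, 5]
  pop 6: indeg[0]->0 | ready=[0] | order so far=[1, 7, 4, 3, 2, 5, 6]
  pop 0: no out-edges | ready=[] | order so far=[1, 7, 4, 3, 2, 5, 6, 0]
  Result: [1, 7, 4, 3, 2, 5, 6, 0]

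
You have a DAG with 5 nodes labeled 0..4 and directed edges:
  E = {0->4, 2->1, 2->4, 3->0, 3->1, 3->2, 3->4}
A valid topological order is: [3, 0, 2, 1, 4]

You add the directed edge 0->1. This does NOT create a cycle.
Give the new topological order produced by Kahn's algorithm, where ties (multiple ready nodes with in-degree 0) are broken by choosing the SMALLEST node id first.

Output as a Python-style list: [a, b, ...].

Answer: [3, 0, 2, 1, 4]

Derivation:
Old toposort: [3, 0, 2, 1, 4]
Added edge: 0->1
Position of 0 (1) < position of 1 (3). Old order still valid.
Run Kahn's algorithm (break ties by smallest node id):
  initial in-degrees: [1, 3, 1, 0, 3]
  ready (indeg=0): [3]
  pop 3: indeg[0]->0; indeg[1]->2; indeg[2]->0; indeg[4]->2 | ready=[0, 2] | order so far=[3]
  pop 0: indeg[1]->1; indeg[4]->1 | ready=[2] | order so far=[3, 0]
  pop 2: indeg[1]->0; indeg[4]->0 | ready=[1, 4] | order so far=[3, 0, 2]
  pop 1: no out-edges | ready=[4] | order so far=[3, 0, 2, 1]
  pop 4: no out-edges | ready=[] | order so far=[3, 0, 2, 1, 4]
  Result: [3, 0, 2, 1, 4]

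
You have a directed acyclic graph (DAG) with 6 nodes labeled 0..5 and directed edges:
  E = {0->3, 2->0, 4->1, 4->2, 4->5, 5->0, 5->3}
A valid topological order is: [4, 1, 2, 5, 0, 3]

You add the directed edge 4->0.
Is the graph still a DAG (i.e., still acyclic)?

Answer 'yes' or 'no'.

Given toposort: [4, 1, 2, 5, 0, 3]
Position of 4: index 0; position of 0: index 4
New edge 4->0: forward
Forward edge: respects the existing order. Still a DAG, same toposort still valid.
Still a DAG? yes

Answer: yes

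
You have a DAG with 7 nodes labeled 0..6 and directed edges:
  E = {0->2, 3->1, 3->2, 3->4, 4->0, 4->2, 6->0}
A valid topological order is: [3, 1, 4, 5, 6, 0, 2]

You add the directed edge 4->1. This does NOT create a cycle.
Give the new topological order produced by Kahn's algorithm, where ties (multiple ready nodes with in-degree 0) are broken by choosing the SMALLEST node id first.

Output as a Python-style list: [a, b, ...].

Answer: [3, 4, 1, 5, 6, 0, 2]

Derivation:
Old toposort: [3, 1, 4, 5, 6, 0, 2]
Added edge: 4->1
Position of 4 (2) > position of 1 (1). Must reorder: 4 must now come before 1.
Run Kahn's algorithm (break ties by smallest node id):
  initial in-degrees: [2, 2, 3, 0, 1, 0, 0]
  ready (indeg=0): [3, 5, 6]
  pop 3: indeg[1]->1; indeg[2]->2; indeg[4]->0 | ready=[4, 5, 6] | order so far=[3]
  pop 4: indeg[0]->1; indeg[1]->0; indeg[2]->1 | ready=[1, 5, 6] | order so far=[3, 4]
  pop 1: no out-edges | ready=[5, 6] | order so far=[3, 4, 1]
  pop 5: no out-edges | ready=[6] | order so far=[3, 4, 1, 5]
  pop 6: indeg[0]->0 | ready=[0] | order so far=[3, 4, 1, 5, 6]
  pop 0: indeg[2]->0 | ready=[2] | order so far=[3, 4, 1, 5, 6, 0]
  pop 2: no out-edges | ready=[] | order so far=[3, 4, 1, 5, 6, 0, 2]
  Result: [3, 4, 1, 5, 6, 0, 2]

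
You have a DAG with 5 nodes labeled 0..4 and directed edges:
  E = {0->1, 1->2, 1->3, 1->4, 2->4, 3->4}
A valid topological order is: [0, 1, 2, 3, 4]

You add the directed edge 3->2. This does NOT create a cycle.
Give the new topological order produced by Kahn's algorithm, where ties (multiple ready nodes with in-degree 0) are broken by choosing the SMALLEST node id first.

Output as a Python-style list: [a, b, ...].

Answer: [0, 1, 3, 2, 4]

Derivation:
Old toposort: [0, 1, 2, 3, 4]
Added edge: 3->2
Position of 3 (3) > position of 2 (2). Must reorder: 3 must now come before 2.
Run Kahn's algorithm (break ties by smallest node id):
  initial in-degrees: [0, 1, 2, 1, 3]
  ready (indeg=0): [0]
  pop 0: indeg[1]->0 | ready=[1] | order so far=[0]
  pop 1: indeg[2]->1; indeg[3]->0; indeg[4]->2 | ready=[3] | order so far=[0, 1]
  pop 3: indeg[2]->0; indeg[4]->1 | ready=[2] | order so far=[0, 1, 3]
  pop 2: indeg[4]->0 | ready=[4] | order so far=[0, 1, 3, 2]
  pop 4: no out-edges | ready=[] | order so far=[0, 1, 3, 2, 4]
  Result: [0, 1, 3, 2, 4]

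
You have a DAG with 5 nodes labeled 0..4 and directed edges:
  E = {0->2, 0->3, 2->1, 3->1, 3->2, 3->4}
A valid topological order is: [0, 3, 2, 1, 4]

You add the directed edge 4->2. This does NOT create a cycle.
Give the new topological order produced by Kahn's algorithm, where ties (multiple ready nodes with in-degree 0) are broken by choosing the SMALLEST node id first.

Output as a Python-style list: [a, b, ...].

Answer: [0, 3, 4, 2, 1]

Derivation:
Old toposort: [0, 3, 2, 1, 4]
Added edge: 4->2
Position of 4 (4) > position of 2 (2). Must reorder: 4 must now come before 2.
Run Kahn's algorithm (break ties by smallest node id):
  initial in-degrees: [0, 2, 3, 1, 1]
  ready (indeg=0): [0]
  pop 0: indeg[2]->2; indeg[3]->0 | ready=[3] | order so far=[0]
  pop 3: indeg[1]->1; indeg[2]->1; indeg[4]->0 | ready=[4] | order so far=[0, 3]
  pop 4: indeg[2]->0 | ready=[2] | order so far=[0, 3, 4]
  pop 2: indeg[1]->0 | ready=[1] | order so far=[0, 3, 4, 2]
  pop 1: no out-edges | ready=[] | order so far=[0, 3, 4, 2, 1]
  Result: [0, 3, 4, 2, 1]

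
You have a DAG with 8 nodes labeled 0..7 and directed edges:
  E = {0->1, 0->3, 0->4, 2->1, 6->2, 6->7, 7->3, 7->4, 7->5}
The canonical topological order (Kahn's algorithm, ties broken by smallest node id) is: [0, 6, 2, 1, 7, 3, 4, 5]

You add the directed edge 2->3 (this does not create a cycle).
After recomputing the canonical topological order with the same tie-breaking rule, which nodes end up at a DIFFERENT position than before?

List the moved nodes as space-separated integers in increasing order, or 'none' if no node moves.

Old toposort: [0, 6, 2, 1, 7, 3, 4, 5]
Added edge 2->3
Recompute Kahn (smallest-id tiebreak):
  initial in-degrees: [0, 2, 1, 3, 2, 1, 0, 1]
  ready (indeg=0): [0, 6]
  pop 0: indeg[1]->1; indeg[3]->2; indeg[4]->1 | ready=[6] | order so far=[0]
  pop 6: indeg[2]->0; indeg[7]->0 | ready=[2, 7] | order so far=[0, 6]
  pop 2: indeg[1]->0; indeg[3]->1 | ready=[1, 7] | order so far=[0, 6, 2]
  pop 1: no out-edges | ready=[7] | order so far=[0, 6, 2, 1]
  pop 7: indeg[3]->0; indeg[4]->0; indeg[5]->0 | ready=[3, 4, 5] | order so far=[0, 6, 2, 1, 7]
  pop 3: no out-edges | ready=[4, 5] | order so far=[0, 6, 2, 1, 7, 3]
  pop 4: no out-edges | ready=[5] | order so far=[0, 6, 2, 1, 7, 3, 4]
  pop 5: no out-edges | ready=[] | order so far=[0, 6, 2, 1, 7, 3, 4, 5]
New canonical toposort: [0, 6, 2, 1, 7, 3, 4, 5]
Compare positions:
  Node 0: index 0 -> 0 (same)
  Node 1: index 3 -> 3 (same)
  Node 2: index 2 -> 2 (same)
  Node 3: index 5 -> 5 (same)
  Node 4: index 6 -> 6 (same)
  Node 5: index 7 -> 7 (same)
  Node 6: index 1 -> 1 (same)
  Node 7: index 4 -> 4 (same)
Nodes that changed position: none

Answer: none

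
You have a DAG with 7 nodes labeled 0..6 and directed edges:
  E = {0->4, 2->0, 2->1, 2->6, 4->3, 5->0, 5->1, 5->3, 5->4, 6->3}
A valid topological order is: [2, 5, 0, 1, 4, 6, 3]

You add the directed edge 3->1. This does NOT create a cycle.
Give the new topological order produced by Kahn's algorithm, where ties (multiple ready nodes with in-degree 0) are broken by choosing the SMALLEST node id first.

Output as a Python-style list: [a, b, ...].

Old toposort: [2, 5, 0, 1, 4, 6, 3]
Added edge: 3->1
Position of 3 (6) > position of 1 (3). Must reorder: 3 must now come before 1.
Run Kahn's algorithm (break ties by smallest node id):
  initial in-degrees: [2, 3, 0, 3, 2, 0, 1]
  ready (indeg=0): [2, 5]
  pop 2: indeg[0]->1; indeg[1]->2; indeg[6]->0 | ready=[5, 6] | order so far=[2]
  pop 5: indeg[0]->0; indeg[1]->1; indeg[3]->2; indeg[4]->1 | ready=[0, 6] | order so far=[2, 5]
  pop 0: indeg[4]->0 | ready=[4, 6] | order so far=[2, 5, 0]
  pop 4: indeg[3]->1 | ready=[6] | order so far=[2, 5, 0, 4]
  pop 6: indeg[3]->0 | ready=[3] | order so far=[2, 5, 0, 4, 6]
  pop 3: indeg[1]->0 | ready=[1] | order so far=[2, 5, 0, 4, 6, 3]
  pop 1: no out-edges | ready=[] | order so far=[2, 5, 0, 4, 6, 3, 1]
  Result: [2, 5, 0, 4, 6, 3, 1]

Answer: [2, 5, 0, 4, 6, 3, 1]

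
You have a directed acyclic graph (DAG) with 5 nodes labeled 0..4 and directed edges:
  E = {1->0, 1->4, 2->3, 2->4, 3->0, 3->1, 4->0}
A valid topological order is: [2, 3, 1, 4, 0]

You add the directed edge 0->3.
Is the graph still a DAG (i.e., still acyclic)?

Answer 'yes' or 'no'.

Given toposort: [2, 3, 1, 4, 0]
Position of 0: index 4; position of 3: index 1
New edge 0->3: backward (u after v in old order)
Backward edge: old toposort is now invalid. Check if this creates a cycle.
Does 3 already reach 0? Reachable from 3: [0, 1, 3, 4]. YES -> cycle!
Still a DAG? no

Answer: no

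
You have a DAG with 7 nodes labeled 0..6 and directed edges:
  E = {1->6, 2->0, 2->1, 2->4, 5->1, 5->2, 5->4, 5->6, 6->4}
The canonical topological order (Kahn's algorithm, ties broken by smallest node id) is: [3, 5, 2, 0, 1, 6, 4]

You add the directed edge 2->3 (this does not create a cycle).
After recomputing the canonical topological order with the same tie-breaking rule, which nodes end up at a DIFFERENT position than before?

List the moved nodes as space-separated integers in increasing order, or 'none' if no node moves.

Old toposort: [3, 5, 2, 0, 1, 6, 4]
Added edge 2->3
Recompute Kahn (smallest-id tiebreak):
  initial in-degrees: [1, 2, 1, 1, 3, 0, 2]
  ready (indeg=0): [5]
  pop 5: indeg[1]->1; indeg[2]->0; indeg[4]->2; indeg[6]->1 | ready=[2] | order so far=[5]
  pop 2: indeg[0]->0; indeg[1]->0; indeg[3]->0; indeg[4]->1 | ready=[0, 1, 3] | order so far=[5, 2]
  pop 0: no out-edges | ready=[1, 3] | order so far=[5, 2, 0]
  pop 1: indeg[6]->0 | ready=[3, 6] | order so far=[5, 2, 0, 1]
  pop 3: no out-edges | ready=[6] | order so far=[5, 2, 0, 1, 3]
  pop 6: indeg[4]->0 | ready=[4] | order so far=[5, 2, 0, 1, 3, 6]
  pop 4: no out-edges | ready=[] | order so far=[5, 2, 0, 1, 3, 6, 4]
New canonical toposort: [5, 2, 0, 1, 3, 6, 4]
Compare positions:
  Node 0: index 3 -> 2 (moved)
  Node 1: index 4 -> 3 (moved)
  Node 2: index 2 -> 1 (moved)
  Node 3: index 0 -> 4 (moved)
  Node 4: index 6 -> 6 (same)
  Node 5: index 1 -> 0 (moved)
  Node 6: index 5 -> 5 (same)
Nodes that changed position: 0 1 2 3 5

Answer: 0 1 2 3 5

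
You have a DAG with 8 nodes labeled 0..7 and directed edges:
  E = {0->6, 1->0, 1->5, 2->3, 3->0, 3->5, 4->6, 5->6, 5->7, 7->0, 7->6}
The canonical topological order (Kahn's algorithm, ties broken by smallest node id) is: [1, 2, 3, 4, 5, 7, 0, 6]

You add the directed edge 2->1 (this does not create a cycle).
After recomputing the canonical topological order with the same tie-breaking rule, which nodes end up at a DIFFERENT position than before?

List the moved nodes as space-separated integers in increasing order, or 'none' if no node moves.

Old toposort: [1, 2, 3, 4, 5, 7, 0, 6]
Added edge 2->1
Recompute Kahn (smallest-id tiebreak):
  initial in-degrees: [3, 1, 0, 1, 0, 2, 4, 1]
  ready (indeg=0): [2, 4]
  pop 2: indeg[1]->0; indeg[3]->0 | ready=[1, 3, 4] | order so far=[2]
  pop 1: indeg[0]->2; indeg[5]->1 | ready=[3, 4] | order so far=[2, 1]
  pop 3: indeg[0]->1; indeg[5]->0 | ready=[4, 5] | order so far=[2, 1, 3]
  pop 4: indeg[6]->3 | ready=[5] | order so far=[2, 1, 3, 4]
  pop 5: indeg[6]->2; indeg[7]->0 | ready=[7] | order so far=[2, 1, 3, 4, 5]
  pop 7: indeg[0]->0; indeg[6]->1 | ready=[0] | order so far=[2, 1, 3, 4, 5, 7]
  pop 0: indeg[6]->0 | ready=[6] | order so far=[2, 1, 3, 4, 5, 7, 0]
  pop 6: no out-edges | ready=[] | order so far=[2, 1, 3, 4, 5, 7, 0, 6]
New canonical toposort: [2, 1, 3, 4, 5, 7, 0, 6]
Compare positions:
  Node 0: index 6 -> 6 (same)
  Node 1: index 0 -> 1 (moved)
  Node 2: index 1 -> 0 (moved)
  Node 3: index 2 -> 2 (same)
  Node 4: index 3 -> 3 (same)
  Node 5: index 4 -> 4 (same)
  Node 6: index 7 -> 7 (same)
  Node 7: index 5 -> 5 (same)
Nodes that changed position: 1 2

Answer: 1 2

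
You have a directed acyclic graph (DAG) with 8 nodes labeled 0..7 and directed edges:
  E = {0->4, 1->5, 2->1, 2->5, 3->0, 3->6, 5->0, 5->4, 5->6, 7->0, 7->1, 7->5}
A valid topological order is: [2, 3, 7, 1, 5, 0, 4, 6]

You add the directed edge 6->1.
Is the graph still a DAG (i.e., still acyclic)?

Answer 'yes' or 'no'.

Given toposort: [2, 3, 7, 1, 5, 0, 4, 6]
Position of 6: index 7; position of 1: index 3
New edge 6->1: backward (u after v in old order)
Backward edge: old toposort is now invalid. Check if this creates a cycle.
Does 1 already reach 6? Reachable from 1: [0, 1, 4, 5, 6]. YES -> cycle!
Still a DAG? no

Answer: no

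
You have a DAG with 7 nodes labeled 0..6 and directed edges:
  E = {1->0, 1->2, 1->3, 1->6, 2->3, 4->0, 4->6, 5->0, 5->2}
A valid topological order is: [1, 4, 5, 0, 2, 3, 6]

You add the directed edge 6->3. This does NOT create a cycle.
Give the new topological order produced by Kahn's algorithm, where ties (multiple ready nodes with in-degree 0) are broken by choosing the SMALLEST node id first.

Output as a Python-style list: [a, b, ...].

Old toposort: [1, 4, 5, 0, 2, 3, 6]
Added edge: 6->3
Position of 6 (6) > position of 3 (5). Must reorder: 6 must now come before 3.
Run Kahn's algorithm (break ties by smallest node id):
  initial in-degrees: [3, 0, 2, 3, 0, 0, 2]
  ready (indeg=0): [1, 4, 5]
  pop 1: indeg[0]->2; indeg[2]->1; indeg[3]->2; indeg[6]->1 | ready=[4, 5] | order so far=[1]
  pop 4: indeg[0]->1; indeg[6]->0 | ready=[5, 6] | order so far=[1, 4]
  pop 5: indeg[0]->0; indeg[2]->0 | ready=[0, 2, 6] | order so far=[1, 4, 5]
  pop 0: no out-edges | ready=[2, 6] | order so far=[1, 4, 5, 0]
  pop 2: indeg[3]->1 | ready=[6] | order so far=[1, 4, 5, 0, 2]
  pop 6: indeg[3]->0 | ready=[3] | order so far=[1, 4, 5, 0, 2, 6]
  pop 3: no out-edges | ready=[] | order so far=[1, 4, 5, 0, 2, 6, 3]
  Result: [1, 4, 5, 0, 2, 6, 3]

Answer: [1, 4, 5, 0, 2, 6, 3]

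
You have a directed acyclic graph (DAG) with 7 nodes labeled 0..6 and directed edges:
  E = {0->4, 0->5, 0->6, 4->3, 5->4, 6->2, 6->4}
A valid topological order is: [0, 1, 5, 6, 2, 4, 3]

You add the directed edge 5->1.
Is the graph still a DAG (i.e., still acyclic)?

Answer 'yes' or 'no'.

Answer: yes

Derivation:
Given toposort: [0, 1, 5, 6, 2, 4, 3]
Position of 5: index 2; position of 1: index 1
New edge 5->1: backward (u after v in old order)
Backward edge: old toposort is now invalid. Check if this creates a cycle.
Does 1 already reach 5? Reachable from 1: [1]. NO -> still a DAG (reorder needed).
Still a DAG? yes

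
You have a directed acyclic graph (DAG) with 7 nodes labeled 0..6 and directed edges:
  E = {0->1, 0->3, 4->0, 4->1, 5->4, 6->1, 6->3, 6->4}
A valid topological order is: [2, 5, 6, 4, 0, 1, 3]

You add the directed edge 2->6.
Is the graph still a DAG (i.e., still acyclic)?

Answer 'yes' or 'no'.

Given toposort: [2, 5, 6, 4, 0, 1, 3]
Position of 2: index 0; position of 6: index 2
New edge 2->6: forward
Forward edge: respects the existing order. Still a DAG, same toposort still valid.
Still a DAG? yes

Answer: yes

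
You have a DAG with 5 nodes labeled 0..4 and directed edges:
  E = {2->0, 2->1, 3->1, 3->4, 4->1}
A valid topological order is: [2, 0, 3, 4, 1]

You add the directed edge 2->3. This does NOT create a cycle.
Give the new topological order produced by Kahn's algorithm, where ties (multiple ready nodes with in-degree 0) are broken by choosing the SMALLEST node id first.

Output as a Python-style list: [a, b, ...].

Answer: [2, 0, 3, 4, 1]

Derivation:
Old toposort: [2, 0, 3, 4, 1]
Added edge: 2->3
Position of 2 (0) < position of 3 (2). Old order still valid.
Run Kahn's algorithm (break ties by smallest node id):
  initial in-degrees: [1, 3, 0, 1, 1]
  ready (indeg=0): [2]
  pop 2: indeg[0]->0; indeg[1]->2; indeg[3]->0 | ready=[0, 3] | order so far=[2]
  pop 0: no out-edges | ready=[3] | order so far=[2, 0]
  pop 3: indeg[1]->1; indeg[4]->0 | ready=[4] | order so far=[2, 0, 3]
  pop 4: indeg[1]->0 | ready=[1] | order so far=[2, 0, 3, 4]
  pop 1: no out-edges | ready=[] | order so far=[2, 0, 3, 4, 1]
  Result: [2, 0, 3, 4, 1]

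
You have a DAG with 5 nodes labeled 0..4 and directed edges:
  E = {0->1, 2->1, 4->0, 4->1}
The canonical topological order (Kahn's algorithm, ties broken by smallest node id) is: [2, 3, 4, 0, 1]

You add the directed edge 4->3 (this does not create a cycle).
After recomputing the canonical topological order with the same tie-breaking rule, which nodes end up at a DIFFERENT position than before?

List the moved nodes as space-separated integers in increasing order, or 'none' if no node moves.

Answer: 0 1 3 4

Derivation:
Old toposort: [2, 3, 4, 0, 1]
Added edge 4->3
Recompute Kahn (smallest-id tiebreak):
  initial in-degrees: [1, 3, 0, 1, 0]
  ready (indeg=0): [2, 4]
  pop 2: indeg[1]->2 | ready=[4] | order so far=[2]
  pop 4: indeg[0]->0; indeg[1]->1; indeg[3]->0 | ready=[0, 3] | order so far=[2, 4]
  pop 0: indeg[1]->0 | ready=[1, 3] | order so far=[2, 4, 0]
  pop 1: no out-edges | ready=[3] | order so far=[2, 4, 0, 1]
  pop 3: no out-edges | ready=[] | order so far=[2, 4, 0, 1, 3]
New canonical toposort: [2, 4, 0, 1, 3]
Compare positions:
  Node 0: index 3 -> 2 (moved)
  Node 1: index 4 -> 3 (moved)
  Node 2: index 0 -> 0 (same)
  Node 3: index 1 -> 4 (moved)
  Node 4: index 2 -> 1 (moved)
Nodes that changed position: 0 1 3 4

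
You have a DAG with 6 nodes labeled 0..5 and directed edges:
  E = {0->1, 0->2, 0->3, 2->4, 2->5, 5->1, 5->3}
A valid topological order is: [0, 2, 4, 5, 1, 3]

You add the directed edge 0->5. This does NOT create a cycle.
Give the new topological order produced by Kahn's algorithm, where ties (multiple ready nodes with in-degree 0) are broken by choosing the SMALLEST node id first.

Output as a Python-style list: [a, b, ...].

Old toposort: [0, 2, 4, 5, 1, 3]
Added edge: 0->5
Position of 0 (0) < position of 5 (3). Old order still valid.
Run Kahn's algorithm (break ties by smallest node id):
  initial in-degrees: [0, 2, 1, 2, 1, 2]
  ready (indeg=0): [0]
  pop 0: indeg[1]->1; indeg[2]->0; indeg[3]->1; indeg[5]->1 | ready=[2] | order so far=[0]
  pop 2: indeg[4]->0; indeg[5]->0 | ready=[4, 5] | order so far=[0, 2]
  pop 4: no out-edges | ready=[5] | order so far=[0, 2, 4]
  pop 5: indeg[1]->0; indeg[3]->0 | ready=[1, 3] | order so far=[0, 2, 4, 5]
  pop 1: no out-edges | ready=[3] | order so far=[0, 2, 4, 5, 1]
  pop 3: no out-edges | ready=[] | order so far=[0, 2, 4, 5, 1, 3]
  Result: [0, 2, 4, 5, 1, 3]

Answer: [0, 2, 4, 5, 1, 3]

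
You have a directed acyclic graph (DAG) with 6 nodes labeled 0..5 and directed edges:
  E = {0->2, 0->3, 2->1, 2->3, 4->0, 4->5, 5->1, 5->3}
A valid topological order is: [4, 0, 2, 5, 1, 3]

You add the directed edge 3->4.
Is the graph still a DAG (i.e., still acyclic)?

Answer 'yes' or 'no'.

Answer: no

Derivation:
Given toposort: [4, 0, 2, 5, 1, 3]
Position of 3: index 5; position of 4: index 0
New edge 3->4: backward (u after v in old order)
Backward edge: old toposort is now invalid. Check if this creates a cycle.
Does 4 already reach 3? Reachable from 4: [0, 1, 2, 3, 4, 5]. YES -> cycle!
Still a DAG? no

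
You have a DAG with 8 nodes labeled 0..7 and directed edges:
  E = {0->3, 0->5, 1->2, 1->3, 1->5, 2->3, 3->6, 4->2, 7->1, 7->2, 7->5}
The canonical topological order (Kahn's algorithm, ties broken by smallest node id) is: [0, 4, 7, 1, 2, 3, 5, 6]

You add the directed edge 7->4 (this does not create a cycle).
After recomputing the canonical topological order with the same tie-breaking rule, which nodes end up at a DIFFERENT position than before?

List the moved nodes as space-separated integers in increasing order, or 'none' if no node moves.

Old toposort: [0, 4, 7, 1, 2, 3, 5, 6]
Added edge 7->4
Recompute Kahn (smallest-id tiebreak):
  initial in-degrees: [0, 1, 3, 3, 1, 3, 1, 0]
  ready (indeg=0): [0, 7]
  pop 0: indeg[3]->2; indeg[5]->2 | ready=[7] | order so far=[0]
  pop 7: indeg[1]->0; indeg[2]->2; indeg[4]->0; indeg[5]->1 | ready=[1, 4] | order so far=[0, 7]
  pop 1: indeg[2]->1; indeg[3]->1; indeg[5]->0 | ready=[4, 5] | order so far=[0, 7, 1]
  pop 4: indeg[2]->0 | ready=[2, 5] | order so far=[0, 7, 1, 4]
  pop 2: indeg[3]->0 | ready=[3, 5] | order so far=[0, 7, 1, 4, 2]
  pop 3: indeg[6]->0 | ready=[5, 6] | order so far=[0, 7, 1, 4, 2, 3]
  pop 5: no out-edges | ready=[6] | order so far=[0, 7, 1, 4, 2, 3, 5]
  pop 6: no out-edges | ready=[] | order so far=[0, 7, 1, 4, 2, 3, 5, 6]
New canonical toposort: [0, 7, 1, 4, 2, 3, 5, 6]
Compare positions:
  Node 0: index 0 -> 0 (same)
  Node 1: index 3 -> 2 (moved)
  Node 2: index 4 -> 4 (same)
  Node 3: index 5 -> 5 (same)
  Node 4: index 1 -> 3 (moved)
  Node 5: index 6 -> 6 (same)
  Node 6: index 7 -> 7 (same)
  Node 7: index 2 -> 1 (moved)
Nodes that changed position: 1 4 7

Answer: 1 4 7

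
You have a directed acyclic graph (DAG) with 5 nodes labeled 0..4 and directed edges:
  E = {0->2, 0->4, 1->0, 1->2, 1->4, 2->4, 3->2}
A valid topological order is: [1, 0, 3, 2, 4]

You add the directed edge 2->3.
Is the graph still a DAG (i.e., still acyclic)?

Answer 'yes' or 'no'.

Given toposort: [1, 0, 3, 2, 4]
Position of 2: index 3; position of 3: index 2
New edge 2->3: backward (u after v in old order)
Backward edge: old toposort is now invalid. Check if this creates a cycle.
Does 3 already reach 2? Reachable from 3: [2, 3, 4]. YES -> cycle!
Still a DAG? no

Answer: no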